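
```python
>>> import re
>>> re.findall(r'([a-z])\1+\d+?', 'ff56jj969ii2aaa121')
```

`\1` is not a pattern — it's the concrete string captured by group 1, re-applied verbatim.
Scanning left to right: at [0:3] match 'ff5', group 1 = 'f'; at [4:7] match 'jj9', group 1 = 'j'; at [9:12] match 'ii2', group 1 = 'i'; at [12:16] match 'aaa1', group 1 = 'a'.
Because there's exactly one group, `findall` drops the full match and keeps group 1 from each hit.

['f', 'j', 'i', 'a']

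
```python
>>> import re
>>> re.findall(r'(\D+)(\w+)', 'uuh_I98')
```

[('uuh_I', '98')]

With 2 capturing groups, `findall` returns a 2-tuple per match.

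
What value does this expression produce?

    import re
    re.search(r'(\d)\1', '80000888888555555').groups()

('0',)

The backreference `\1` re-matches whatever the first group consumed, character for character.
`search` walks the string left to right and returns the first match it finds.
The match spans [1:3] → '00'.
Captured: group 1 = '0'.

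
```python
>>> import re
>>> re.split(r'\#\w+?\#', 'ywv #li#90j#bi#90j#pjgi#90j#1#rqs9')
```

['ywv ', '90j', '90j', '90j', 'rqs9']

Matches to split on: at [4:8] → '#li#'; at [11:15] → '#bi#'; at [18:24] → '#pjgi#'; at [27:30] → '#1#'.
Each match becomes a cut point; 5 segments remain.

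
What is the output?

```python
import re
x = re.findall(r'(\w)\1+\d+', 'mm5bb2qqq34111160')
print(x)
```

`\1` has to match the exact text group 1 already captured.
Walking the string: at [0:3] match 'mm5', group 1 = 'm'; at [3:6] match 'bb2', group 1 = 'b'; at [6:17] match 'qqq34111160', group 1 = 'q'.
Because there's exactly one group, `findall` drops the full match and keeps group 1 from each hit.

['m', 'b', 'q']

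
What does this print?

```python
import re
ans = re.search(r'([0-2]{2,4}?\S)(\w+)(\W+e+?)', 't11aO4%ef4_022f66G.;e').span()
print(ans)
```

(1, 8)

The pattern matches 2 to 4 of a character in [0-2] (lazy), then a non-whitespace character (captured); then one or more of a word character (captured); then one or more of a non-word character, then one or more of a literal 'e' (lazy) (captured).
`re.search` tries every starting position until one works.
The match spans [1:8] → '11aO4%e'.
Captured: group 1 = '11a', group 2 = 'O4', group 3 = '%e'.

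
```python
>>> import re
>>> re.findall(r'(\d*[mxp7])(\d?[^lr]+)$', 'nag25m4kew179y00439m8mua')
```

[('25m', '4kew179y00439m8mua')]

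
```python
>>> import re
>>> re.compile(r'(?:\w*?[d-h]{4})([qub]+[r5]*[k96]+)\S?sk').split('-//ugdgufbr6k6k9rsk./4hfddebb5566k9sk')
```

The pattern matches zero or more of a word character (lazy), then exactly 4 of a character in [d-h] (non-capturing group); then one or more of one of [qub], then zero or more of one of [r5], then one or more of one of [k96] (captured); then optionally a non-whitespace character, then the literal 'sk'.
Matches to split on: at [21:37] → '4hfddebb5566k9sk'.
Because the pattern has a capturing group, `split` also inserts each captured text between the pieces.

['-//ugdgufbr6k6k9rsk./', 'bb5566k9', '']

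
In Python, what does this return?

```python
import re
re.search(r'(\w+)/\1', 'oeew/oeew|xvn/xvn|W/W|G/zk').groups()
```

The match spans [0:9] → 'oeew/oeew'.
Captured: group 1 = 'oeew'.

('oeew',)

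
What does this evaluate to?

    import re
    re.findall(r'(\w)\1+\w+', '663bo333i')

['6']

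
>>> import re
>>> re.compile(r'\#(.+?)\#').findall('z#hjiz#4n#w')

Walking the string: at [1:7] match '#hjiz#', group 1 = 'hjiz'.
One capturing group, so `findall` returns just the captured substring from the one match — 1 in all.

['hjiz']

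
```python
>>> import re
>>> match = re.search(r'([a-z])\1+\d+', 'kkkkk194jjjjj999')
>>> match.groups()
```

('k',)

The match spans [0:8] → 'kkkkk194'.
Captured: group 1 = 'k'.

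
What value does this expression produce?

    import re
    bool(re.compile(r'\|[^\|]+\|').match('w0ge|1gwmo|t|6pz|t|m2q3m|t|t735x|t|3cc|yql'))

False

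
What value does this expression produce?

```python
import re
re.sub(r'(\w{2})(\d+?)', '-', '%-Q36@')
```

Pattern: exactly 2 of a word character (captured); then one or more of a digit (lazy) (captured).
Matches: at [2:5] → 'Q36'.
Every occurrence is swapped for '-'.

'%--@'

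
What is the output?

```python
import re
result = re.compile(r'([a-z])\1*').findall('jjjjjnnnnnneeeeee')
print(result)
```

['j', 'n', 'e']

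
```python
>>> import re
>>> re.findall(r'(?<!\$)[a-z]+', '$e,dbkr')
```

['dbkr']

The negative lookahead/lookbehind blocks any match where the forbidden context is present.
Matches: at [3:7] → 'dbkr'.
No capturing groups, so `findall` returns the 1 full match string.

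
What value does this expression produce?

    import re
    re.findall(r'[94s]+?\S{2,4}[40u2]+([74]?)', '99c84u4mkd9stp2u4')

['', '']

Pattern: one or more of one of [94s] (lazy), then 2 to 4 of a non-whitespace character, then one or more of one of [40u2]; then optionally one of [74] (captured).
Walking the string: at [0:7] match '99c84u4', group 1 = ''; at [10:17] match '9stp2u4', group 1 = ''.
With a single group, `findall` returns only what that group captured — 2 items.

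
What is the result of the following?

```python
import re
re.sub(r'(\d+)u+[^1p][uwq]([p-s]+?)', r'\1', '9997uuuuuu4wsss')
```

Pattern: one or more of a digit (captured); then one or more of the literal 'u', then any character except [1p], then one of [uwq]; then one or more of a character in [p-s] (lazy) (captured).
Because the quantifier is non-greedy, it stops expanding at the earliest point where the rest of the pattern can succeed.
Matches: at [0:13] → '9997uuuuuu4ws'.
The replacement refers to a captured group, so each match is rewritten using its own captured text.

'9997ss'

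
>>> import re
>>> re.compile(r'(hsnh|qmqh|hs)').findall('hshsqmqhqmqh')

['hs', 'hs', 'qmqh', 'qmqh']

Walking the string: at [0:2] match 'hs', group 1 = 'hs'; at [2:4] match 'hs', group 1 = 'hs'; at [4:8] match 'qmqh', group 1 = 'qmqh'; at [8:12] match 'qmqh', group 1 = 'qmqh'.
Because there's exactly one group, `findall` drops the full match and keeps group 1 from each hit.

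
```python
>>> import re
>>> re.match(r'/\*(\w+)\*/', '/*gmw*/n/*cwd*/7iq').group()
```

`match` is anchored at position 0; if the pattern doesn't fit there, it returns None.
The match spans [0:7] → '/*gmw*/'.

'/*gmw*/'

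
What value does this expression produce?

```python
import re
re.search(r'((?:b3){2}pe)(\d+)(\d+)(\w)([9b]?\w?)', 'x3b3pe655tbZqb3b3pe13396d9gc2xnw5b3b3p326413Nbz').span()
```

(13, 27)

Pattern: the literal 'b3' repeated 2 times, then the literal 'pe' (captured); then one or more of a digit (captured); then one or more of a digit (captured); then a word character (captured); then optionally one of [9b], then optionally a word character (captured).
The match spans [13:27] → 'b3b3pe13396d9g'.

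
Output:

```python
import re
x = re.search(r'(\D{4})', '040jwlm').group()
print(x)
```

The match spans [3:7] → 'jwlm'.

jwlm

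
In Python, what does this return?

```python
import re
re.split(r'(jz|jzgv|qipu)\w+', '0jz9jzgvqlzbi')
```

['0', 'jz', '']

Matches to split on: at [1:13] → 'jz9jzgvqlzbi'.
The group in the pattern means `split` returns the separators' captures alongside the pieces.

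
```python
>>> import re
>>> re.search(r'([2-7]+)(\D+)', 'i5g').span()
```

Pattern: one or more of a character in [2-7] (captured); then one or more of a non-digit (captured).
`re.search` tries every starting position until one works.
The match spans [1:3] → '5g'.
Captured: group 1 = '5', group 2 = 'g'.

(1, 3)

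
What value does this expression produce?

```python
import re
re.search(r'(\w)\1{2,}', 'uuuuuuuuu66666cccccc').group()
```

The backreference `\1` re-matches whatever the first group consumed, character for character.
The match spans [0:9] → 'uuuuuuuuu'.

'uuuuuuuuu'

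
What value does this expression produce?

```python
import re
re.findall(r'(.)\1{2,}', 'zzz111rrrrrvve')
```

`\1` has to match the exact text group 1 already captured.
Matches: at [0:3] match 'zzz', group 1 = 'z'; at [3:6] match '111', group 1 = '1'; at [6:11] match 'rrrrr', group 1 = 'r'.
`findall` collects group 1 from each match (3 total).

['z', '1', 'r']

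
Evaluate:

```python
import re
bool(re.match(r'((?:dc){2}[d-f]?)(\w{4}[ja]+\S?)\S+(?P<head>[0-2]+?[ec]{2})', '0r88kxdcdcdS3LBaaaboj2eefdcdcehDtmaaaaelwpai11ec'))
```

This matches the literal 'dc' repeated 2 times, then optionally a character in [d-f] (captured); then exactly 4 of a word character, then one or more of one of [ja], then optionally a non-whitespace character (captured); then one or more of a non-whitespace character; then one or more of a character in [0-2] (lazy), then exactly 2 of one of [ec] (captured as 'head').
With `match`, the pattern is implicitly anchored at the beginning.
Here position 0 doesn't satisfy it, so the call returns None, and `bool(None)` is False.

False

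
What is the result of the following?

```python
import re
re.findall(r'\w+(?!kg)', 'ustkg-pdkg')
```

['ustkg', 'pdkg']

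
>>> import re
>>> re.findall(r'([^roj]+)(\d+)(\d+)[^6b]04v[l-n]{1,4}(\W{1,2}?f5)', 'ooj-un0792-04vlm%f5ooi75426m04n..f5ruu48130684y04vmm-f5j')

[('-un07', '9', '2', '%f5'), ('uu481306', '8', '4', '-f5')]

The pattern matches one or more of any character except [roj] (captured); then one or more of a digit (captured); then one or more of a digit (captured); then any character except [6b], then the literal '04v', then 1 to 4 of a character in [l-n]; then 1 to 2 of a non-word character (lazy), then the literal 'f5' (captured).
Matches: at [3:19] match '-un0792-04vlm%f5', groups = ('-un07', '9', '2', '%f5'); at [36:55] match 'uu48130684y04vmm-f5', groups = ('uu481306', '8', '4', '-f5').
With 4 capturing groups, `findall` returns a 4-tuple per match.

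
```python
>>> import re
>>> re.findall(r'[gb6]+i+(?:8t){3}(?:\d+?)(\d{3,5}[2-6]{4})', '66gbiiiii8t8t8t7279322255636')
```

['279322255']

A non-greedy quantifier consumes as few characters as it can — just enough that the remainder of the pattern still matches from where it stops; whatever follows it matches normally.
With a single group, `findall` returns only what that group captured — 1 item.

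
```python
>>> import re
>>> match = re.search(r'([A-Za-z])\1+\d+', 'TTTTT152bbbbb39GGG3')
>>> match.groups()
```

The backreference `\1` re-matches whatever the first group consumed, character for character.
`re.search` tries every starting position until one works.
The match spans [0:8] → 'TTTTT152'.
Captured: group 1 = 'T'.

('T',)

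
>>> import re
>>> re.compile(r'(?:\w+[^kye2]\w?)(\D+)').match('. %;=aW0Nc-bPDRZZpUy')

Pattern: one or more of a word character, then any character except [kye2], then optionally a word character (non-capturing group); then one or more of a non-digit (captured).
With `match`, the pattern is implicitly anchored at the beginning.
Here the string doesn't start with a match, so the call returns None.

None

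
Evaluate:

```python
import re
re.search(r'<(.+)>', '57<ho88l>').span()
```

(2, 9)

The match spans [2:9] → '<ho88l>'.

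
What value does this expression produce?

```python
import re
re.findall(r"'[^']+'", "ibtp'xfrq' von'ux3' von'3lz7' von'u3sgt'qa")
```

["'xfrq'", "'ux3'", "'3lz7'", "'u3sgt'"]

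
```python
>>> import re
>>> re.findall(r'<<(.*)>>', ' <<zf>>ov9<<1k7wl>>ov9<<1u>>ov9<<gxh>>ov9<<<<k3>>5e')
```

['zf>>ov9<<1k7wl>>ov9<<1u>>ov9<<gxh>>ov9<<<<k3']

Walking the string: at [1:49] match '<<zf>>ov9<<1k7wl>>ov9<<1u>>ov9<<gxh>>ov9<<<<k3>>', group 1 = 'zf>>ov9<<1k7wl>>ov9<<1u>>ov9<<gxh>>ov9<<<<k3'.
One capturing group, so `findall` returns just the captured substring from the one match — 1 in all.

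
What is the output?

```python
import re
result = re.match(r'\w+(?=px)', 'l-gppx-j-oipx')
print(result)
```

None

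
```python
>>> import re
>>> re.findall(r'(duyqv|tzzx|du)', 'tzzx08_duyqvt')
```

The regex engine tests alternatives in the order written; an earlier branch that matches wins even if a later one would match more.
Scanning left to right: at [0:4] match 'tzzx', group 1 = 'tzzx'; at [7:12] match 'duyqv', group 1 = 'duyqv'.
One capturing group, so `findall` returns just the captured substring from each match — 2 in all.

['tzzx', 'duyqv']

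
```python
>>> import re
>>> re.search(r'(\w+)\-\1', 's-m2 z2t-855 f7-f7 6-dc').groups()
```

('f7',)

The match spans [13:18] → 'f7-f7'.
Captured: group 1 = 'f7'.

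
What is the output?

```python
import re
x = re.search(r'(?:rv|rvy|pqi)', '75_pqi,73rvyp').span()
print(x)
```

(3, 6)

`re.search` scans for the first position where the pattern succeeds.
The match spans [3:6] → 'pqi'.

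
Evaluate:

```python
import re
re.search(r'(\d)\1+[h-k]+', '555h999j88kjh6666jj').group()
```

'555h'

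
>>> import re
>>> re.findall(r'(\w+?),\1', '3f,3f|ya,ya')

['3f', 'ya']

`\1` is not a pattern — it's the concrete string captured by group 1, re-applied verbatim.
With a single group, `findall` returns only what that group captured — 2 items.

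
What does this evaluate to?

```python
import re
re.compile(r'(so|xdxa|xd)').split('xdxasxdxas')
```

['', 'xdxa', 's', 'xdxa', 's']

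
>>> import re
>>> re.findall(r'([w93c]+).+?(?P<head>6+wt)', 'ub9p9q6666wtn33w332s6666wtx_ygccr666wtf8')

Pattern: one or more of one of [w93c] (captured); then one or more of any character (lazy); then one or more of a literal '6', then the literal 'wt' (captured as 'head').
Matches: at [2:12] match '9p9q6666wt', groups = ('9', '6666wt'); at [13:26] match '33w332s6666wt', groups = ('33w33', '6666wt'); at [30:38] match 'ccr666wt', groups = ('cc', '666wt').
2 groups means each result is a tuple of 2 captured strings — 3 here.

[('9', '6666wt'), ('33w33', '6666wt'), ('cc', '666wt')]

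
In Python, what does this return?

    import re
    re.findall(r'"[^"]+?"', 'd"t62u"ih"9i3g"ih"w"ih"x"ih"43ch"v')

['"t62u"', '"9i3g"', '"w"', '"x"', '"43ch"']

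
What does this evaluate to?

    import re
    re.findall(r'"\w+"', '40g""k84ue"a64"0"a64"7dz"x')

Scanning left to right: at [4:11] → '"k84ue"'; at [14:17] → '"0"'; at [20:25] → '"7dz"'.
`findall` yields the raw match text (3 of them) because the pattern has no groups.

['"k84ue"', '"0"', '"7dz"']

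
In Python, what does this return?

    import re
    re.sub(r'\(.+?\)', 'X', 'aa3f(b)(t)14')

The `?` after the quantifier makes it lazy — it takes as little as possible before letting the rest of the pattern try.
Every occurrence is swapped for 'X'.

'aa3fXX14'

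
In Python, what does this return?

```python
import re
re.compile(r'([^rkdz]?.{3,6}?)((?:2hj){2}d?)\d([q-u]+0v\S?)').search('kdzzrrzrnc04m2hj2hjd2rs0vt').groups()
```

This matches optionally any character except [rkdz], then 3 to 6 of any character (lazy) (captured); then the literal '2hj' repeated 2 times, then optionally a literal 'd' (captured); then a digit; then one or more of a character in [q-u], then the literal '0v', then optionally a non-whitespace character (captured).
`re.search` tries every starting position until one works.
The match spans [7:26] → 'rnc04m2hj2hjd2rs0vt'.
Captured: group 1 = 'rnc04m', group 2 = '2hj2hjd', group 3 = 'rs0vt'.

('rnc04m', '2hj2hjd', 'rs0vt')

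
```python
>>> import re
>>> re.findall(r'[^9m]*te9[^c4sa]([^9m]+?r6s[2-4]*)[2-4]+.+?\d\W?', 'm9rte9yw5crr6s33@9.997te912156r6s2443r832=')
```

['w5crr6s3', '2156r6s244']

With a single group, `findall` returns only what that group captured — 2 items.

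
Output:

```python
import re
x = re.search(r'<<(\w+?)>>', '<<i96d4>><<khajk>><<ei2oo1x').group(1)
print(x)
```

i96d4

The match spans [0:9] → '<<i96d4>>'.
Captured: group 1 = 'i96d4'.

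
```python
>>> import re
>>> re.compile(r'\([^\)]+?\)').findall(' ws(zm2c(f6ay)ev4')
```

['(zm2c(f6ay)']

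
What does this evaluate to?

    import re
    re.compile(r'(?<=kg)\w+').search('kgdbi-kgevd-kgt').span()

Lookahead/lookbehind check context without consuming it, so the matched span excludes the asserted characters.
Unlike `match`, `search` isn't anchored — it looks for the pattern anywhere in the string.
The match spans [2:5] → 'dbi'.

(2, 5)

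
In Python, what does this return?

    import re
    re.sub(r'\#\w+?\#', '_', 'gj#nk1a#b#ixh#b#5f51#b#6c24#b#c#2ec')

'gj_b_b_b_b_2ec'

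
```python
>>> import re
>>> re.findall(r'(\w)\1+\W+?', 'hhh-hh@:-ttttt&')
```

['h', 'h', 't']

`\1` has to match the exact text group 1 already captured.
With a single group, `findall` returns only what that group captured — 3 items.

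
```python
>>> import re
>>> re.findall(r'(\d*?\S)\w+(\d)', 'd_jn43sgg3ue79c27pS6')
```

With 2 capturing groups, `findall` returns a 2-tuple per match.

[('d', '6')]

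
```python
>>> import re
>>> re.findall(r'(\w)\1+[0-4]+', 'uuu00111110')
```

A backreference is literal: `\1` must see the identical characters the first group matched.
Scanning left to right: at [0:11] match 'uuu00111110', group 1 = 'u'.
`findall` collects group 1 from the one match (1 total).

['u']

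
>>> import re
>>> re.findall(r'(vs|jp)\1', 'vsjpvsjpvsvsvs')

['vs']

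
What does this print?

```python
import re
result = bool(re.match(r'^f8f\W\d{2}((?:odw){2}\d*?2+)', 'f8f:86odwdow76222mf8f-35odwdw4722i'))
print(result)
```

`re.match` won't scan ahead — the pattern has to work from the very first character.
Here the string doesn't start with a match, so the call returns None, and `bool(None)` is False.

False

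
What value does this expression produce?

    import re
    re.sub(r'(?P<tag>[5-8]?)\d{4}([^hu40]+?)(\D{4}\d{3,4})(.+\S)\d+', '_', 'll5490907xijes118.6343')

'll54_'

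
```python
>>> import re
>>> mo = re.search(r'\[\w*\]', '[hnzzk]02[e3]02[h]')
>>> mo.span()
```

The match spans [0:7] → '[hnzzk]'.

(0, 7)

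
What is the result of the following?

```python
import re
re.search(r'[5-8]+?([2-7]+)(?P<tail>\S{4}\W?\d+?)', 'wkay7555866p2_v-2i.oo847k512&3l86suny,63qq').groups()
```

Pattern: one or more of a character in [5-8] (lazy); then one or more of a character in [2-7] (captured); then exactly 4 of a non-whitespace character, then optionally a non-word character, then one or more of a digit (lazy) (captured as 'tail').
A `+?`/`*?`/`{m,n}?` starts at its minimum and grows only as far as needed for what follows to match.
Unlike `match`, `search` isn't anchored — it looks for the pattern anywhere in the string.
The match spans [4:13] → '7555866p2'.
Captured: group 1 = '555', group 2 = '866p2'.

('555', '866p2')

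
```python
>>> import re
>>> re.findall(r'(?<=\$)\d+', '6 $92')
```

['92']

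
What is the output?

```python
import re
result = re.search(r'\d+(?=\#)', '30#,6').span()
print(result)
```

The `(?=…)`/`(?<=…)` assertion just peeks at neighbouring text; it doesn't advance the match position.
Unlike `match`, `search` isn't anchored — it looks for the pattern anywhere in the string.
The match spans [0:2] → '30'.

(0, 2)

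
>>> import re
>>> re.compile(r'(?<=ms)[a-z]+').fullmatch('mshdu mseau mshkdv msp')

`re.fullmatch` is like wrapping the pattern in `^…$` (in single-line mode).
Here the string isn't matched end-to-end, so the call returns None.

None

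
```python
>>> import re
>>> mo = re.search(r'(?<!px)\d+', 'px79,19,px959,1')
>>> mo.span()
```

A negative assertion filters positions out without eating any characters.
`re.search` tries every starting position until one works.
The match spans [3:4] → '9'.

(3, 4)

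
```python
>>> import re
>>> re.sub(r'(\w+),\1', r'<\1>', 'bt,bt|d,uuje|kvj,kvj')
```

`\1` is not a pattern — it's the concrete string captured by group 1, re-applied verbatim.
Matches: at [0:5] → 'bt,bt'; at [13:20] → 'kvj,kvj'.
`\1` in the replacement pulls in group 1's text for each match.

'<bt>|d,uuje|<kvj>'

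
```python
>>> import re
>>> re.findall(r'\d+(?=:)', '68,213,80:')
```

['80']

Because the assertion is zero-width, the text it checks is not consumed and won't appear in the result.
No capturing groups, so `findall` returns the 1 full match string.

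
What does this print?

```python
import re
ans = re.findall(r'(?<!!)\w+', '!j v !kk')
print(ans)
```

A negative assertion filters positions out without eating any characters.
Matches: at [3:4] → 'v'; at [7:8] → 'k'.
Since nothing is captured, `findall` lists the 2 matched substrings directly.

['v', 'k']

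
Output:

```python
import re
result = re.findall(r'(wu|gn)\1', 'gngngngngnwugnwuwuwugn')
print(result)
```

['gn', 'gn', 'wu']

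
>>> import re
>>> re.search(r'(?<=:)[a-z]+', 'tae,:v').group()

'v'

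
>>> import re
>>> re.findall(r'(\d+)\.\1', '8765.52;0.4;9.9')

After group 1 captures some text, `\1` only succeeds where that same text appears again.
Walking the string: at [3:6] match '5.5', group 1 = '5'; at [12:15] match '9.9', group 1 = '9'.
`findall` collects group 1 from each match (2 total).

['5', '9']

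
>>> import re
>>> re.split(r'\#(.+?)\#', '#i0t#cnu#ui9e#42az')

The group in the pattern means `split` returns the separators' captures alongside the pieces.

['', 'i0t', 'cnu', 'ui9e', '42az']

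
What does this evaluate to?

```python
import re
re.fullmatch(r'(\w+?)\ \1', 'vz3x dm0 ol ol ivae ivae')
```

None

`\1` is not a pattern — it's the concrete string captured by group 1, re-applied verbatim.
`re.fullmatch` requires the pattern to consume the entire string.
Here the pattern can't cover the whole string, so the call returns None.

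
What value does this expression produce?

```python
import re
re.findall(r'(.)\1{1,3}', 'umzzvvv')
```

['z', 'v']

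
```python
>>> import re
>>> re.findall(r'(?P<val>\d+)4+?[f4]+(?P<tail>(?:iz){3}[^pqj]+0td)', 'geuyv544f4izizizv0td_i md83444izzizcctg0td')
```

[('54', 'izizizv0td_i md83444izzizcctg0td')]

This matches one or more of a digit (captured as 'val'); then one or more of a literal '4' (lazy); then one or more of one of [f4]; then the literal 'iz' repeated 3 times, then one or more of any character except [pqj], then the literal '0td' (captured as 'tail').
2 groups means the one result is a tuple of 2 captured strings — 1 here.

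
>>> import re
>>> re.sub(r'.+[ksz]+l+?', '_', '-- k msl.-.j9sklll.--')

'_ll.--'

Lazy quantifiers expand one character at a time until the remainder of the pattern can match.
Each match is replaced by '_'.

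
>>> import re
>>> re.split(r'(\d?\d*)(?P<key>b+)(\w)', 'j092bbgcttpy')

['j', '092', 'bb', 'g', 'cttpy']

This matches optionally a digit, then zero or more of a digit (captured); then one or more of a literal 'b' (captured as 'key'); then a word character (captured).
The group in the pattern means `split` returns the separators' captures alongside the pieces.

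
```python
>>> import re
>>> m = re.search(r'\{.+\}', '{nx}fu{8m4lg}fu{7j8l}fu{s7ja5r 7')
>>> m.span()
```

(0, 21)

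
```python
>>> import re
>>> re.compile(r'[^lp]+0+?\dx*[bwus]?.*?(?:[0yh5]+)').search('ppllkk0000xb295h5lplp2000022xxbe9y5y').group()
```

Pattern: one or more of any character except [lp]; then one or more of the literal '0' (lazy), then a digit, then zero or more of the literal 'x'; then optionally one of [bwus], then zero or more of any character (lazy); then one or more of one of [0yh5] (non-capturing group).
`re.search` scans for the first position where the pattern succeeds.
The match spans [4:17] → 'kk0000xb295h5'.

'kk0000xb295h5'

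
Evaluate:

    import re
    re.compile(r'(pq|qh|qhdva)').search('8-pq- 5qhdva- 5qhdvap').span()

(2, 4)

`re.search` tries every starting position until one works.
The match spans [2:4] → 'pq'.
Captured: group 1 = 'pq'.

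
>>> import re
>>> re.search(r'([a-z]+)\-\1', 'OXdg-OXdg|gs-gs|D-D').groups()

('gs',)

The match spans [10:15] → 'gs-gs'.
Captured: group 1 = 'gs'.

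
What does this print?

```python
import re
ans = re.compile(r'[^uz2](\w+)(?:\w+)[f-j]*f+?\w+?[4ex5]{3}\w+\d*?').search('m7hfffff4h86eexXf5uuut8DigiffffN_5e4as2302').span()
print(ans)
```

(0, 42)

The pattern matches any character except [uz2]; then one or more of a word character (captured); then one or more of a word character (non-capturing group); then zero or more of a character in [f-j], then one or more of a literal 'f' (lazy), then one or more of a word character (lazy); then exactly 3 of one of [4ex5], then one or more of a word character, then zero or more of a digit (lazy).
`re.search` tries every starting position until one works.
The match spans [0:42] → 'm7hfffff4h86eexXf5uuut8DigiffffN_5e4as2302'.
Captured: group 1 = '7hfffff4h86eexXf5uuut8Digiff'.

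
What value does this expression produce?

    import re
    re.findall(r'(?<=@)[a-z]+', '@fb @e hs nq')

['fb', 'e']

The `(?=…)`/`(?<=…)` assertion just peeks at neighbouring text; it doesn't advance the match position.
Since nothing is captured, `findall` lists the 2 matched substrings directly.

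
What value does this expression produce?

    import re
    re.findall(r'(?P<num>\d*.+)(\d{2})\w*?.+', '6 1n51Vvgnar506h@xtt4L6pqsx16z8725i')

[('6 1n51Vvgnar506h@xtt4L6pqsx16z87', '25')]

With 2 capturing groups, `findall` returns a 2-tuple per match.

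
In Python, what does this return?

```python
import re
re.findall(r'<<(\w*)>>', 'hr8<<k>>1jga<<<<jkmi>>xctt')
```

Because there's exactly one group, `findall` drops the full match and keeps group 1 from each hit.

['k', 'jkmi']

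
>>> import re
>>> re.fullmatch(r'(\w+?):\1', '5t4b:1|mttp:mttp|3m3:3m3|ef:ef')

None

`re.fullmatch` requires the pattern to consume the entire string.
Here the string isn't matched end-to-end, so the call returns None.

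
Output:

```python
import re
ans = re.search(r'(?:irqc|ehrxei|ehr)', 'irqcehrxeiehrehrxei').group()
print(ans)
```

`re.search` tries every starting position until one works.
The match spans [0:4] → 'irqc'.

irqc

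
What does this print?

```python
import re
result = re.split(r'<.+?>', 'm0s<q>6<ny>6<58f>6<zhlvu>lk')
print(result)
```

Matches to split on: at [3:6] → '<q>'; at [7:11] → '<ny>'; at [12:17] → '<58f>'; at [18:25] → '<zhlvu>'.
Splitting on the pattern gives 5 pieces.

['m0s', '6', '6', '6', 'lk']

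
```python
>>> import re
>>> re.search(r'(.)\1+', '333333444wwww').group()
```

`\1` is not a pattern — it's the concrete string captured by group 1, re-applied verbatim.
`re.search` scans for the first position where the pattern succeeds.
The match spans [0:6] → '333333'.
Captured: group 1 = '3'.

'333333'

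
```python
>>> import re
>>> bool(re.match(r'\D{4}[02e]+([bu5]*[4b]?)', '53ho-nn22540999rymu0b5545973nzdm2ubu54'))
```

With `match`, the pattern is implicitly anchored at the beginning.
Here position 0 doesn't satisfy it, so the call returns None, and `bool(None)` is False.

False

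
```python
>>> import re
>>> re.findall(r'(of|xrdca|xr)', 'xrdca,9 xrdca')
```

['xrdca', 'xrdca']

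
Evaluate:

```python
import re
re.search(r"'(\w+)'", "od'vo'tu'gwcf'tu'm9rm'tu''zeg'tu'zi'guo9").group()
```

`re.search` scans for the first position where the pattern succeeds.
The match spans [2:6] → "'vo'".
Captured: group 1 = 'vo'.

"'vo'"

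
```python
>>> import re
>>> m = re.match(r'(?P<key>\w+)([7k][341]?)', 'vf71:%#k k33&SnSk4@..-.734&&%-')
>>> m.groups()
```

('vf', '71')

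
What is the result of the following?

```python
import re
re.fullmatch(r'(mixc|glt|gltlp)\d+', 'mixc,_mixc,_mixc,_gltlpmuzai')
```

None

For `fullmatch`, every character of the input must be accounted for by the pattern.
Here the string isn't matched end-to-end, so the call returns None.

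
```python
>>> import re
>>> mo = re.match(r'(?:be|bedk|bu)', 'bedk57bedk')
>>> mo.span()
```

(0, 2)

Branches in `(...|...)` are attempted left-to-right; the first branch that allows the whole pattern to succeed is taken.
`re.match` won't scan ahead — the pattern has to work from the very first character.
The match spans [0:2] → 'be'.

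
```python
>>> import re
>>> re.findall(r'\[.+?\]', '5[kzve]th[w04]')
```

Walking the string: at [1:7] → '[kzve]'; at [9:14] → '[w04]'.
Since nothing is captured, `findall` lists the 2 matched substrings directly.

['[kzve]', '[w04]']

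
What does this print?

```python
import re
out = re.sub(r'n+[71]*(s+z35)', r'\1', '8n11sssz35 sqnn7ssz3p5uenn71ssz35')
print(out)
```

8sssz35 sqnn7ssz3p5uessz35

The replacement refers to a captured group, so each match is rewritten using its own captured text.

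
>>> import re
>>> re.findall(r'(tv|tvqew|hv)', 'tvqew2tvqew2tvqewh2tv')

['tv', 'tv', 'tv', 'tv']

`|` is ordered: at each position the engine commits to the first alternative that works.
Matches: at [0:2] match 'tv', group 1 = 'tv'; at [6:8] match 'tv', group 1 = 'tv'; at [12:14] match 'tv', group 1 = 'tv'; at [19:21] match 'tv', group 1 = 'tv'.
One capturing group, so `findall` returns just the captured substring from each match — 4 in all.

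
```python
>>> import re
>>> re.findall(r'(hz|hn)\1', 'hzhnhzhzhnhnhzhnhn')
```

['hz', 'hn', 'hn']

`\1` is not a pattern — it's the concrete string captured by group 1, re-applied verbatim.
With a single group, `findall` returns only what that group captured — 3 items.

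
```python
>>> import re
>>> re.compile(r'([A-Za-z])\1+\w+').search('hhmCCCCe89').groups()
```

A backreference is literal: `\1` must see the identical characters the first group matched.
Unlike `match`, `search` isn't anchored — it looks for the pattern anywhere in the string.
The match spans [0:10] → 'hhmCCCCe89'.
Captured: group 1 = 'h'.

('h',)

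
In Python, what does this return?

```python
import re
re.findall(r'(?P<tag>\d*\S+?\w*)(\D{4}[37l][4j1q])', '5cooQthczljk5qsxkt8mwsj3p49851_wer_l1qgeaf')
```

[('5cooQthczljk5qsxkt8mwsj3p49851_', 'wer_l1')]

This matches zero or more of a digit, then one or more of a non-whitespace character (lazy), then zero or more of a word character (captured as 'tag'); then exactly 4 of a non-digit, then one of [37l], then one of [4j1q] (captured).
Multiple groups make `findall` return tuples — one 2-tuple for the one match.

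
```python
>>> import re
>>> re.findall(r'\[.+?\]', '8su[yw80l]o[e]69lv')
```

Because the quantifier is non-greedy, it stops expanding at the earliest point where the rest of the pattern can succeed.
`findall` yields the raw match text (2 of them) because the pattern has no groups.

['[yw80l]', '[e]']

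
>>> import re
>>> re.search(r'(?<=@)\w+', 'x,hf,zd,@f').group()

'f'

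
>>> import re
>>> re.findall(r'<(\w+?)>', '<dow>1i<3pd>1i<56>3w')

['dow', '3pd', '56']

`findall` collects group 1 from each match (3 total).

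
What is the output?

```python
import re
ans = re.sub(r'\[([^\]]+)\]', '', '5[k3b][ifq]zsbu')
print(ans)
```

Matches: at [1:6] → '[k3b]'; at [6:11] → '[ifq]'.
Each match is replaced by ''.

5zsbu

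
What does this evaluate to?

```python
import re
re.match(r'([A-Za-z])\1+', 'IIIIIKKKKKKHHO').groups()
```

`\1` is not a pattern — it's the concrete string captured by group 1, re-applied verbatim.
With `match`, the pattern is implicitly anchored at the beginning.
The match spans [0:5] → 'IIIII'.
Captured: group 1 = 'I'.

('I',)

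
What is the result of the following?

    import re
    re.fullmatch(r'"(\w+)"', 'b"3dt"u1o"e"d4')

None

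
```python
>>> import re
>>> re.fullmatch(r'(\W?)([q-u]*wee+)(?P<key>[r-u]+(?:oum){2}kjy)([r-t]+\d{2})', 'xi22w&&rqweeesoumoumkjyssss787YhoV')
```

None

Pattern: optionally a non-word character (captured); then zero or more of a character in [q-u], then the literal 'we', then one or more of a literal 'e' (captured); then one or more of a character in [r-u], then the literal 'oum' repeated 2 times, then the literal 'kjy' (captured as 'key'); then one or more of a character in [r-t], then exactly 2 of a digit (captured).
`fullmatch` succeeds only if the pattern covers the string from start to end.
Here the string isn't matched end-to-end, so the call returns None.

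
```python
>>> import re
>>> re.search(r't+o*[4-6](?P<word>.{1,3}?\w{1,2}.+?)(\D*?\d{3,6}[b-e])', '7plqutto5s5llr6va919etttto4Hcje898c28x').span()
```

With the lazy modifier that quantifier settles for the fewest repetitions that let the rest of the pattern succeed (the atoms after it are unaffected and can still be greedy).
The match spans [5:21] → 'tto5s5llr6va919e'.

(5, 21)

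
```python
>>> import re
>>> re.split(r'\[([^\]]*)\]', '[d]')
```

Matches to split on: at [0:3] → '[d]'.
With a capturing group present, the delimiter's captured portion is kept in the result list.

['', 'd', '']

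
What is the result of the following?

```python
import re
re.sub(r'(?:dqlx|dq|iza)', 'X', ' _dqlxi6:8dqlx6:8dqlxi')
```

' _Xi6:8X6:8Xi'

Alternation tries branches left to right and keeps the first one that lets the overall match succeed at that position.
Matches: at [2:6] → 'dqlx'; at [10:14] → 'dqlx'; at [17:21] → 'dqlx'.
Each match is replaced by 'X'.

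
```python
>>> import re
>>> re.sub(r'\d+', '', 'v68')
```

This matches one or more of a digit.
Every occurrence is swapped for ''.

'v'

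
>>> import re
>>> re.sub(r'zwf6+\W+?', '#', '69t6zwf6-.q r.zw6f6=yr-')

'69t6#.q r.zw6f6=yr-'

The pattern matches the literal 'zwf', then one or more of the literal '6'; then one or more of a non-word character (lazy).
The `?` after the quantifier makes it lazy — it takes as little as possible before letting the rest of the pattern try.
Matches: at [4:9] → 'zwf6-'.
`sub` substitutes '#' at each match site.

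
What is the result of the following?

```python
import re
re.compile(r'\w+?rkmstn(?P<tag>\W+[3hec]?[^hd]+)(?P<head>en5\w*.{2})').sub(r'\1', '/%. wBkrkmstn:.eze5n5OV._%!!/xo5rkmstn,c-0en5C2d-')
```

Pattern: one or more of a word character (lazy), then the literal 'rkm', then the literal 'stn'; then one or more of a non-word character, then optionally one of [3hec], then one or more of any character except [hd] (captured as 'tag'); then the literal 'en5', then zero or more of a word character, then exactly 2 of any character (captured as 'head').
Matches: at [4:49] → 'wBkrkmstn:.eze5n5OV._%!!/xo5rkmstn,c-0en5C2d-'.
`\1` in the replacement pulls in group 1's text for each match.

'/%. :.eze5n5OV._%!!/xo5rkmstn,c-0'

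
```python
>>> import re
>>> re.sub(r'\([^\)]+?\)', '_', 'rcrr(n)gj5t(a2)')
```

`sub` substitutes '_' at each match site.

'rcrr_gj5t_'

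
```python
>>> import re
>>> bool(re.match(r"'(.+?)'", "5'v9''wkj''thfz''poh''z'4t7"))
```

`match` is anchored at position 0; if the pattern doesn't fit there, it returns None.
Here the pattern fails at index 0, so the call returns None, and `bool(None)` is False.

False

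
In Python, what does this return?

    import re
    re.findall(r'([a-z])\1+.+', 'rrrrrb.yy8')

A backreference is literal: `\1` must see the identical characters the first group matched.
Because there's exactly one group, `findall` drops the full match and keeps group 1 from the one hit.

['r']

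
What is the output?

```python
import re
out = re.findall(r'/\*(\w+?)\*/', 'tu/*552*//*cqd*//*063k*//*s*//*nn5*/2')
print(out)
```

Matches: at [2:9] match '/*552*/', group 1 = '552'; at [9:16] match '/*cqd*/', group 1 = 'cqd'; at [16:24] match '/*063k*/', group 1 = '063k'; at [24:29] match '/*s*/', group 1 = 's'; at [29:36] match '/*nn5*/', group 1 = 'nn5'.
One capturing group, so `findall` returns just the captured substring from each match — 5 in all.

['552', 'cqd', '063k', 's', 'nn5']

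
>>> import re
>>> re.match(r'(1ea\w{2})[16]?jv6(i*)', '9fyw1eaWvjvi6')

This matches the literal '1ea', then exactly 2 of a word character (captured); then optionally one of [16], then the literal 'jv6'; then zero or more of a literal 'i' (captured).
With `match`, the pattern is implicitly anchored at the beginning.
Here the pattern fails at index 0, so the call returns None.

None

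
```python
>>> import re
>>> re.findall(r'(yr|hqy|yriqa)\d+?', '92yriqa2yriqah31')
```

Walking the string: at [2:8] match 'yriqa2', group 1 = 'yriqa'.
With a single group, `findall` returns only what that group captured — 1 item.

['yriqa']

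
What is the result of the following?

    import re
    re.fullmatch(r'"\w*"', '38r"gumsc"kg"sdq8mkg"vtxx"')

`re.fullmatch` is like wrapping the pattern in `^…$` (in single-line mode).
Here there's no way to consume every character, so the call returns None.

None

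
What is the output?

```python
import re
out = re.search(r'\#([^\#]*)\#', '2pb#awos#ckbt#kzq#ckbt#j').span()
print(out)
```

(3, 9)

The match spans [3:9] → '#awos#'.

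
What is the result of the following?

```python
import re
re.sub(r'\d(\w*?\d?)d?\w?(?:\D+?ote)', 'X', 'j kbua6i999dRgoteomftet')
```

'j kbuaXomftet'

Pattern: a digit; then zero or more of a word character (lazy), then optionally a digit (captured); then optionally a literal 'd', then optionally a word character; then one or more of a non-digit (lazy), then the literal 'ote' (non-capturing group).
Matches: at [6:17] → '6i999dRgote'.
`sub` substitutes 'X' at each match site.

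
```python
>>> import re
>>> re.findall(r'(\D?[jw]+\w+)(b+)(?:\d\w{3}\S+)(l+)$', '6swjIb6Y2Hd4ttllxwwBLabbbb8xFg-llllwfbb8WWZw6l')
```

3 groups means the one result is a tuple of 3 captured strings — 1 here.

[('swjIb6Y2Hd4ttllxwwBLabbb', 'b', 'l')]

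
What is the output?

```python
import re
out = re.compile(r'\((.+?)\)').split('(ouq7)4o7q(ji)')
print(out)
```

Matches to split on: at [0:6] → '(ouq7)'; at [10:14] → '(ji)'.
With a capturing group present, the delimiter's captured portion is kept in the result list.

['', 'ouq7', '4o7q', 'ji', '']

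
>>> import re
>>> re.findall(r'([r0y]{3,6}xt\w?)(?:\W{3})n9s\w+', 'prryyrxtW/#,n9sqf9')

['rryyrxtW']

This matches 3 to 6 of one of [r0y], then the literal 'xt', then optionally a word character (captured); then exactly 3 of a non-word character (non-capturing group); then the literal 'n9s', then one or more of a word character.
Scanning left to right: at [1:18] match 'rryyrxtW/#,n9sqf9', group 1 = 'rryyrxtW'.
Because there's exactly one group, `findall` drops the full match and keeps group 1 from the one hit.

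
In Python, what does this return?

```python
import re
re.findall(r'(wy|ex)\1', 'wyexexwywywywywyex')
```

After group 1 captures some text, `\1` only succeeds where that same text appears again.
`findall` collects group 1 from each match (3 total).

['ex', 'wy', 'wy']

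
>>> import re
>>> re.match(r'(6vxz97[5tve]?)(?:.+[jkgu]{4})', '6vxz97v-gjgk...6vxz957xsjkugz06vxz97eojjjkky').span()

(0, 43)

The pattern matches the literal '6vx', then the literal 'z97', then optionally one of [5tve] (captured); then one or more of any character, then exactly 4 of one of [jkgu] (non-capturing group).
`re.match` won't scan ahead — the pattern has to work from the very first character.
The match spans [0:43] → '6vxz97v-gjgk...6vxz957xsjkugz06vxz97eojjjkk'.
Captured: group 1 = '6vxz97v'.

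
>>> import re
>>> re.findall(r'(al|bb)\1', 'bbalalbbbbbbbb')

`\1` has to match the exact text group 1 already captured.
Matches: at [2:6] match 'alal', group 1 = 'al'; at [6:10] match 'bbbb', group 1 = 'bb'; at [10:14] match 'bbbb', group 1 = 'bb'.
Because there's exactly one group, `findall` drops the full match and keeps group 1 from each hit.

['al', 'bb', 'bb']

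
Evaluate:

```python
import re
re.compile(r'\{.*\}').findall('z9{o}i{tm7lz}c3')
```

['{o}i{tm7lz}']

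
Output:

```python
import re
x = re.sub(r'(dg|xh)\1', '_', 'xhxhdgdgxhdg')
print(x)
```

__xhdg

`\1` has to match the exact text group 1 already captured.
Matches: at [0:4] → 'xhxh'; at [4:8] → 'dgdg'.
`sub` substitutes '_' at each match site.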